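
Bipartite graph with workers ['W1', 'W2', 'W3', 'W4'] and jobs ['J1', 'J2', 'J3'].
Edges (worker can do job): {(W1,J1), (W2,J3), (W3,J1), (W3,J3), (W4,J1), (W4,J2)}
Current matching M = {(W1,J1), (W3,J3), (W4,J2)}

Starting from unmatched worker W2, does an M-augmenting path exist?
No augmenting path from W2

Alternating search from W2 reaches jobs: {J1, J3}.
Every reachable job is already matched in M, and following those matched edges back to workers exposes no further unvisited jobs.
No M-augmenting path from W2 exists.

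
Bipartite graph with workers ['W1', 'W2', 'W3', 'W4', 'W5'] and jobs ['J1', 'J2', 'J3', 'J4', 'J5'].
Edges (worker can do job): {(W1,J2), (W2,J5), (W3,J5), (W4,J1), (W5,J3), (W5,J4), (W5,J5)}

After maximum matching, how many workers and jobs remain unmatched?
Unmatched: 1 workers, 1 jobs

Maximum matching size: 4
Workers: 5 total, 4 matched, 1 unmatched
Jobs: 5 total, 4 matched, 1 unmatched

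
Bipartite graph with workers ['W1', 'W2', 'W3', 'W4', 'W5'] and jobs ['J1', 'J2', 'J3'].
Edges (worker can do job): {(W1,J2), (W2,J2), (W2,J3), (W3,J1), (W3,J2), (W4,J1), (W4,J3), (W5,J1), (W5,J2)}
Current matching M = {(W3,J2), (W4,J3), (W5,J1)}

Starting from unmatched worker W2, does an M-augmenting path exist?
No augmenting path from W2

Alternating search from W2 reaches jobs: {J1, J2, J3}.
Every reachable job is already matched in M, and following those matched edges back to workers exposes no further unvisited jobs.
No M-augmenting path from W2 exists.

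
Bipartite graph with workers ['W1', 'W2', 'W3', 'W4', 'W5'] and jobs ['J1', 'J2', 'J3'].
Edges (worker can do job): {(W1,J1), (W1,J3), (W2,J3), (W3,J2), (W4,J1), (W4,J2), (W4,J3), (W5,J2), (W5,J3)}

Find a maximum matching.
Matching: {(W3,J2), (W4,J1), (W5,J3)}

Maximum matching (size 3):
  W3 → J2
  W4 → J1
  W5 → J3

Each worker is assigned to at most one job, and each job to at most one worker.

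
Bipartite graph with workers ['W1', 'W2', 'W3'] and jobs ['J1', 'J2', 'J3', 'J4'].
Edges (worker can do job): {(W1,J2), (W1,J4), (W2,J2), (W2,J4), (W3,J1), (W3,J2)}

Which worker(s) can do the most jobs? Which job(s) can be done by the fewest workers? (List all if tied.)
Most versatile: W1, W2, W3 (2 jobs); Least covered: J3 (0 workers)

Worker degrees (jobs they can do): W1:2, W2:2, W3:2
Job degrees (workers who can do it): J1:1, J2:3, J3:0, J4:2

Maximum worker degree is 2, achieved by: W1, W2, W3
Minimum job degree is 0, achieved by: J3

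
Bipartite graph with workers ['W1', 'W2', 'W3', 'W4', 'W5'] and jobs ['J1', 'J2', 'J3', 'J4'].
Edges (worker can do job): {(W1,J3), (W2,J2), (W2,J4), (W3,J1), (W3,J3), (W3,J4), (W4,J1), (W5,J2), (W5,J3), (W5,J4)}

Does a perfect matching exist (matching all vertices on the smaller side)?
Yes, perfect matching exists (size 4)

Perfect matching: {(W2,J2), (W3,J4), (W4,J1), (W5,J3)}
All 4 vertices on the smaller side are matched.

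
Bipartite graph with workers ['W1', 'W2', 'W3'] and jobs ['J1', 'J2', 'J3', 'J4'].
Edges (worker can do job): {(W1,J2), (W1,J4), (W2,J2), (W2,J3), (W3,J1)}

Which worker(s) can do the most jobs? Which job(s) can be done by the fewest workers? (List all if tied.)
Most versatile: W1, W2 (2 jobs); Least covered: J1, J3, J4 (1 workers)

Worker degrees (jobs they can do): W1:2, W2:2, W3:1
Job degrees (workers who can do it): J1:1, J2:2, J3:1, J4:1

Maximum worker degree is 2, achieved by: W1, W2
Minimum job degree is 1, achieved by: J1, J3, J4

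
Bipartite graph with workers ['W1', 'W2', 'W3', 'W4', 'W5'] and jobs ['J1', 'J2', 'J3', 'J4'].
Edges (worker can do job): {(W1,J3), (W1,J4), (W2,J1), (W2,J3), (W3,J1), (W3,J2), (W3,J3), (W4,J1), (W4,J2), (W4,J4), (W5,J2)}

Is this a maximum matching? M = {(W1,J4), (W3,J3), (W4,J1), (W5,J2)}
Yes, size 4 is maximum

Proposed matching has size 4.
Maximum matching size for this graph: 4.

This is a maximum matching.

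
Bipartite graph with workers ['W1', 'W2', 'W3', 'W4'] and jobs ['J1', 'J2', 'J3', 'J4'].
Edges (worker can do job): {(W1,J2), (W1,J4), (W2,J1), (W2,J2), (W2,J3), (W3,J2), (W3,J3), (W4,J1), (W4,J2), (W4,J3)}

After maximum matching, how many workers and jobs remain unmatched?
Unmatched: 0 workers, 0 jobs

Maximum matching size: 4
Workers: 4 total, 4 matched, 0 unmatched
Jobs: 4 total, 4 matched, 0 unmatched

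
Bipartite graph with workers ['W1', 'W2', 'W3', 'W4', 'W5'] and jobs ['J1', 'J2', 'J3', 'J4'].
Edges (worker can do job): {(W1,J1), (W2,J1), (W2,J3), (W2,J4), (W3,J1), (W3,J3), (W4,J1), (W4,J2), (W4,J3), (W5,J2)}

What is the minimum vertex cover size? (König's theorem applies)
Minimum vertex cover size = 4

By König's theorem: in bipartite graphs,
min vertex cover = max matching = 4

Maximum matching has size 4, so minimum vertex cover also has size 4.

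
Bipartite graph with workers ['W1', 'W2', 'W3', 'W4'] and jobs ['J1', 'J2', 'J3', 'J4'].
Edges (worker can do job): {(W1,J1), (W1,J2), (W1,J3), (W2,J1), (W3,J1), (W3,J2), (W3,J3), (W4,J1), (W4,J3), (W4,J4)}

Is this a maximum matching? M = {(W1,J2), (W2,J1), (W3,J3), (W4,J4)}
Yes, size 4 is maximum

Proposed matching has size 4.
Maximum matching size for this graph: 4.

This is a maximum matching.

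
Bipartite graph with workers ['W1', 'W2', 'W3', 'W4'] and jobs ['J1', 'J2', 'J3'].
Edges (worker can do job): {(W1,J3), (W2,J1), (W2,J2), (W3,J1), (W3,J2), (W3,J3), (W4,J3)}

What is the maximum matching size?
Maximum matching size = 3

Maximum matching: {(W2,J2), (W3,J1), (W4,J3)}
Size: 3

This assigns 3 workers to 3 distinct jobs.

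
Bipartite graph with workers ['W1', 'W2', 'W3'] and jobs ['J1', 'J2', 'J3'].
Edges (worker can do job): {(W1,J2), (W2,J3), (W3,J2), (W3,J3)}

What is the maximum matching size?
Maximum matching size = 2

Maximum matching: {(W2,J3), (W3,J2)}
Size: 2

This assigns 2 workers to 2 distinct jobs.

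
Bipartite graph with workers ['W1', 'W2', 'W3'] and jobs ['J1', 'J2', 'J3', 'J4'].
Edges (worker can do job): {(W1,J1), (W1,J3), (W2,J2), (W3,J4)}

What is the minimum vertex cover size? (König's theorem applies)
Minimum vertex cover size = 3

By König's theorem: in bipartite graphs,
min vertex cover = max matching = 3

Maximum matching has size 3, so minimum vertex cover also has size 3.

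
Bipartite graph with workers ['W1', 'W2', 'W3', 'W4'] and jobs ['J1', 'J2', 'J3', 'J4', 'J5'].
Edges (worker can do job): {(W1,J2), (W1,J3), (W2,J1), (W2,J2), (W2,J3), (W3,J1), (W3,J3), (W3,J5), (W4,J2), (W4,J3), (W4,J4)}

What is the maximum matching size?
Maximum matching size = 4

Maximum matching: {(W1,J2), (W2,J1), (W3,J5), (W4,J3)}
Size: 4

This assigns 4 workers to 4 distinct jobs.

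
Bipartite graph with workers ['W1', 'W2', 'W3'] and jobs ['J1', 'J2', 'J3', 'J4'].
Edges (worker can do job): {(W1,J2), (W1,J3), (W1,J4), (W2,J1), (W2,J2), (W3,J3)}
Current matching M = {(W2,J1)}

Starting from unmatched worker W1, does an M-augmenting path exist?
Yes: W1 → J2

An M-augmenting path alternates non-matching / matching edges, starting and ending at unmatched vertices.
Path: W1 → J2
(J2 is unmatched in M, so the path is augmenting.)
Flipping edges along this path would increase |M| from 1 to 2.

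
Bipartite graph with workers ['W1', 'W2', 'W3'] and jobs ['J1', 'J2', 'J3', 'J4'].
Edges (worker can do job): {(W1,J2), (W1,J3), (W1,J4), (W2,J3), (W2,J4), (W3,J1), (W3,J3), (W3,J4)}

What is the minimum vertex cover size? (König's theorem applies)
Minimum vertex cover size = 3

By König's theorem: in bipartite graphs,
min vertex cover = max matching = 3

Maximum matching has size 3, so minimum vertex cover also has size 3.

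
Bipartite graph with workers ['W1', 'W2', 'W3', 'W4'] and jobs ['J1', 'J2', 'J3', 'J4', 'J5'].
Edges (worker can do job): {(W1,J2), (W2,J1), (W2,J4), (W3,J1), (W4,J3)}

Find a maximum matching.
Matching: {(W1,J2), (W2,J4), (W3,J1), (W4,J3)}

Maximum matching (size 4):
  W1 → J2
  W2 → J4
  W3 → J1
  W4 → J3

Each worker is assigned to at most one job, and each job to at most one worker.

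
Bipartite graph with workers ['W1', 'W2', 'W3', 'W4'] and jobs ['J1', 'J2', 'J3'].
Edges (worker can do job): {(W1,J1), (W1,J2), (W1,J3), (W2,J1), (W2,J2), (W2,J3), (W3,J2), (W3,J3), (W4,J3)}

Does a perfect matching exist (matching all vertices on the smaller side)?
Yes, perfect matching exists (size 3)

Perfect matching: {(W1,J1), (W3,J2), (W4,J3)}
All 3 vertices on the smaller side are matched.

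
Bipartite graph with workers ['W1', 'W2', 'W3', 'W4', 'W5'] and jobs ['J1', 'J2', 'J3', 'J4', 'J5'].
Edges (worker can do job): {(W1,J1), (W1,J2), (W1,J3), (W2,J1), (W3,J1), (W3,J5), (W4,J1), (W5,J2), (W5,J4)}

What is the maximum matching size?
Maximum matching size = 4

Maximum matching: {(W1,J3), (W3,J5), (W4,J1), (W5,J2)}
Size: 4

This assigns 4 workers to 4 distinct jobs.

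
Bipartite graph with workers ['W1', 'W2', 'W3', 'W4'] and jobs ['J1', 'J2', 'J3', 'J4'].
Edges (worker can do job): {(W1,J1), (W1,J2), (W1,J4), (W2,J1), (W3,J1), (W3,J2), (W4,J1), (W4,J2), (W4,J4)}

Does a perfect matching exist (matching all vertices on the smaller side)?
No, maximum matching has size 3 < 4

Maximum matching has size 3, need 4 for perfect matching.
Unmatched workers: ['W2']
Unmatched jobs: ['J3']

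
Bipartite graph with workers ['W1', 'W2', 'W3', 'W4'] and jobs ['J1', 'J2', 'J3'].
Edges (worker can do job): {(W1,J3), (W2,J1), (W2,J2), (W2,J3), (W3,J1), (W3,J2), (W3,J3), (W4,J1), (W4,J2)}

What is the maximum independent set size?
Maximum independent set = 4

By König's theorem:
- Min vertex cover = Max matching = 3
- Max independent set = Total vertices - Min vertex cover
- Max independent set = 7 - 3 = 4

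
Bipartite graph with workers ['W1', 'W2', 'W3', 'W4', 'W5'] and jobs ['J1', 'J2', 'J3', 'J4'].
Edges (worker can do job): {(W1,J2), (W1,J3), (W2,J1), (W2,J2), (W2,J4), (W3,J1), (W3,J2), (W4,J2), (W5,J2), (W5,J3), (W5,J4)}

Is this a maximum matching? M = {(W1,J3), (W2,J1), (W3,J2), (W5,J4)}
Yes, size 4 is maximum

Proposed matching has size 4.
Maximum matching size for this graph: 4.

This is a maximum matching.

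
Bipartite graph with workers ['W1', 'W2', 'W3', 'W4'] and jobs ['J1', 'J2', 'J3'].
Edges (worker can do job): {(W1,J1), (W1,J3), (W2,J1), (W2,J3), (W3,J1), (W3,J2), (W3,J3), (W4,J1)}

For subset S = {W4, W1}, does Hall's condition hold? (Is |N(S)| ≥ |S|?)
Yes: |N(S)| = 2, |S| = 2

Subset S = {W4, W1}
Neighbors N(S) = {J1, J3}

|N(S)| = 2, |S| = 2
Hall's condition: |N(S)| ≥ |S| is satisfied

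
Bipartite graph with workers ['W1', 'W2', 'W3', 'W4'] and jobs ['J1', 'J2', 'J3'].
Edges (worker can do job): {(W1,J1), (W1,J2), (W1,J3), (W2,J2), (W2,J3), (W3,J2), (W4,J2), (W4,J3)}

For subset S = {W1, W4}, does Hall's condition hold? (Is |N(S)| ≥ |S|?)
Yes: |N(S)| = 3, |S| = 2

Subset S = {W1, W4}
Neighbors N(S) = {J1, J2, J3}

|N(S)| = 3, |S| = 2
Hall's condition: |N(S)| ≥ |S| is satisfied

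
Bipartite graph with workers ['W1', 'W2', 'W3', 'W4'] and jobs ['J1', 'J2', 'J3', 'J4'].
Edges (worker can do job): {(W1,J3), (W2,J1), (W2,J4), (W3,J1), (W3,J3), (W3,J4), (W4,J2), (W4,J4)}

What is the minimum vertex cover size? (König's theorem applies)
Minimum vertex cover size = 4

By König's theorem: in bipartite graphs,
min vertex cover = max matching = 4

Maximum matching has size 4, so minimum vertex cover also has size 4.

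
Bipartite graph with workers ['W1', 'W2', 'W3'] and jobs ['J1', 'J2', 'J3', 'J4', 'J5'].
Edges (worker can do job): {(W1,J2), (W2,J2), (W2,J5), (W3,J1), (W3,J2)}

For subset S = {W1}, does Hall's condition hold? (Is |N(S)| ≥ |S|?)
Yes: |N(S)| = 1, |S| = 1

Subset S = {W1}
Neighbors N(S) = {J2}

|N(S)| = 1, |S| = 1
Hall's condition: |N(S)| ≥ |S| is satisfied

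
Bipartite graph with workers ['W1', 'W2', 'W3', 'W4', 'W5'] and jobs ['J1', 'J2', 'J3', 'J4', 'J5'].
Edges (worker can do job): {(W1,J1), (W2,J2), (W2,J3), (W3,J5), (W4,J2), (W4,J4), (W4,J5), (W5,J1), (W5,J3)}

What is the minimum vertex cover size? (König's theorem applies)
Minimum vertex cover size = 5

By König's theorem: in bipartite graphs,
min vertex cover = max matching = 5

Maximum matching has size 5, so minimum vertex cover also has size 5.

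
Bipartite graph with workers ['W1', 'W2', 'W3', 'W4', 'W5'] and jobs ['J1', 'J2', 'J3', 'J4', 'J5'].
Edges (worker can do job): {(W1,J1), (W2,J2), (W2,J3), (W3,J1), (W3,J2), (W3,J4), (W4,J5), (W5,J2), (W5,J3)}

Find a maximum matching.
Matching: {(W1,J1), (W2,J2), (W3,J4), (W4,J5), (W5,J3)}

Maximum matching (size 5):
  W1 → J1
  W2 → J2
  W3 → J4
  W4 → J5
  W5 → J3

Each worker is assigned to at most one job, and each job to at most one worker.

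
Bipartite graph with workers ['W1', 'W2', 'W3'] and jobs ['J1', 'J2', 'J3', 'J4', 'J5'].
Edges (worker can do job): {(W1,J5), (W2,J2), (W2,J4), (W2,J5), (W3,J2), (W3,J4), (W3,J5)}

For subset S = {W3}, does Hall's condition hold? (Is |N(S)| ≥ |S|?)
Yes: |N(S)| = 3, |S| = 1

Subset S = {W3}
Neighbors N(S) = {J2, J4, J5}

|N(S)| = 3, |S| = 1
Hall's condition: |N(S)| ≥ |S| is satisfied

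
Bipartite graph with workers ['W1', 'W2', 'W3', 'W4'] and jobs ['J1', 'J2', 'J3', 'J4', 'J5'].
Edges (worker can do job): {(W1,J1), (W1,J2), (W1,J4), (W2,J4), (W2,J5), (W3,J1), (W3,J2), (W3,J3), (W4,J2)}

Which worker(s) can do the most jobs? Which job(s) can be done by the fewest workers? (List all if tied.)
Most versatile: W1, W3 (3 jobs); Least covered: J3, J5 (1 workers)

Worker degrees (jobs they can do): W1:3, W2:2, W3:3, W4:1
Job degrees (workers who can do it): J1:2, J2:3, J3:1, J4:2, J5:1

Maximum worker degree is 3, achieved by: W1, W3
Minimum job degree is 1, achieved by: J3, J5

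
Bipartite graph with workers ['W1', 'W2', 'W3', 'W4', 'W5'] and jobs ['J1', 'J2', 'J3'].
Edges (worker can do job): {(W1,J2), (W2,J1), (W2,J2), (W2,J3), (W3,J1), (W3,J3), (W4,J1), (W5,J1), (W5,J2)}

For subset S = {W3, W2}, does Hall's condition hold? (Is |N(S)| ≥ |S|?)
Yes: |N(S)| = 3, |S| = 2

Subset S = {W3, W2}
Neighbors N(S) = {J1, J2, J3}

|N(S)| = 3, |S| = 2
Hall's condition: |N(S)| ≥ |S| is satisfied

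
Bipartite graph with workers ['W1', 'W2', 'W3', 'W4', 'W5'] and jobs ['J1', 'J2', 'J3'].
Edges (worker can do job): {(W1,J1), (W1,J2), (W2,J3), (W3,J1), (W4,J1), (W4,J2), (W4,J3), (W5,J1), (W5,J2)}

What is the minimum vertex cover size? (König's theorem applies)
Minimum vertex cover size = 3

By König's theorem: in bipartite graphs,
min vertex cover = max matching = 3

Maximum matching has size 3, so minimum vertex cover also has size 3.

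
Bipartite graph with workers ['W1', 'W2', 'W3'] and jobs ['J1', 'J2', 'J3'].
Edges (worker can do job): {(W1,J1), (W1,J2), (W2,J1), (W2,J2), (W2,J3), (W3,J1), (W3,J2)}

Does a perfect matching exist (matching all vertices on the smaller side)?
Yes, perfect matching exists (size 3)

Perfect matching: {(W1,J1), (W2,J3), (W3,J2)}
All 3 vertices on the smaller side are matched.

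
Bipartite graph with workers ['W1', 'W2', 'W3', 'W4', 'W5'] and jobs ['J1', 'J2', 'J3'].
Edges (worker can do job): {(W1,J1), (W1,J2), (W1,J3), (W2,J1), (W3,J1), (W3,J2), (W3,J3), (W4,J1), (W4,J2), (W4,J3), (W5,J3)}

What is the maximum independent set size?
Maximum independent set = 5

By König's theorem:
- Min vertex cover = Max matching = 3
- Max independent set = Total vertices - Min vertex cover
- Max independent set = 8 - 3 = 5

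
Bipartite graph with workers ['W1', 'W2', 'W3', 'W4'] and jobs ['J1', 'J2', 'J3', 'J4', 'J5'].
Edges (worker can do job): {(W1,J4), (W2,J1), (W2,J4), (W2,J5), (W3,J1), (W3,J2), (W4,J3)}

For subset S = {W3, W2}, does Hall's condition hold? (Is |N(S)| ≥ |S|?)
Yes: |N(S)| = 4, |S| = 2

Subset S = {W3, W2}
Neighbors N(S) = {J1, J2, J4, J5}

|N(S)| = 4, |S| = 2
Hall's condition: |N(S)| ≥ |S| is satisfied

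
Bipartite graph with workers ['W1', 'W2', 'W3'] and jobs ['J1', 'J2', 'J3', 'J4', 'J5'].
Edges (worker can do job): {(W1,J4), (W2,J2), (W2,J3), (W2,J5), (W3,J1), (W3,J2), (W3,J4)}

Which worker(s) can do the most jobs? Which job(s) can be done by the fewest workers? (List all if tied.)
Most versatile: W2, W3 (3 jobs); Least covered: J1, J3, J5 (1 workers)

Worker degrees (jobs they can do): W1:1, W2:3, W3:3
Job degrees (workers who can do it): J1:1, J2:2, J3:1, J4:2, J5:1

Maximum worker degree is 3, achieved by: W2, W3
Minimum job degree is 1, achieved by: J1, J3, J5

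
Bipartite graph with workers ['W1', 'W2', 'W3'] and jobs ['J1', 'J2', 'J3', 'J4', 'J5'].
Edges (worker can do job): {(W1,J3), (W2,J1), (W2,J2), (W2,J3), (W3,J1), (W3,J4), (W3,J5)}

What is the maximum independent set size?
Maximum independent set = 5

By König's theorem:
- Min vertex cover = Max matching = 3
- Max independent set = Total vertices - Min vertex cover
- Max independent set = 8 - 3 = 5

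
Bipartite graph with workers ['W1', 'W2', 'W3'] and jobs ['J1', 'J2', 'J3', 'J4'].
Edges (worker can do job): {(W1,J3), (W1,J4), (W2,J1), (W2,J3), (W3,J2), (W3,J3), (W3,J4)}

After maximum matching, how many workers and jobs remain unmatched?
Unmatched: 0 workers, 1 jobs

Maximum matching size: 3
Workers: 3 total, 3 matched, 0 unmatched
Jobs: 4 total, 3 matched, 1 unmatched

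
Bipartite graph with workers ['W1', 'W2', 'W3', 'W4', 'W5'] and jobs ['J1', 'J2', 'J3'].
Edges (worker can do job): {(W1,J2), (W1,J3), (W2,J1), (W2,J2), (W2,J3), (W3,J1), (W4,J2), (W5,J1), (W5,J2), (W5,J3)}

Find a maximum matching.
Matching: {(W1,J3), (W3,J1), (W5,J2)}

Maximum matching (size 3):
  W1 → J3
  W3 → J1
  W5 → J2

Each worker is assigned to at most one job, and each job to at most one worker.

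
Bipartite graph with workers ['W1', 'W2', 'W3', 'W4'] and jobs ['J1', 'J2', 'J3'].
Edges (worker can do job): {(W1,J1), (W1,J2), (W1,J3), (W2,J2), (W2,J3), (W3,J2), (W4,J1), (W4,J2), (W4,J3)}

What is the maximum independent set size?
Maximum independent set = 4

By König's theorem:
- Min vertex cover = Max matching = 3
- Max independent set = Total vertices - Min vertex cover
- Max independent set = 7 - 3 = 4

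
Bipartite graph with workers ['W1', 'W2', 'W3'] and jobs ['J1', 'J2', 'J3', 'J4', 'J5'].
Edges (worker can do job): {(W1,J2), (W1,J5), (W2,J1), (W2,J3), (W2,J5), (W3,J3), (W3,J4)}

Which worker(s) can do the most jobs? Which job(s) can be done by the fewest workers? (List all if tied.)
Most versatile: W2 (3 jobs); Least covered: J1, J2, J4 (1 workers)

Worker degrees (jobs they can do): W1:2, W2:3, W3:2
Job degrees (workers who can do it): J1:1, J2:1, J3:2, J4:1, J5:2

Maximum worker degree is 3, achieved by: W2
Minimum job degree is 1, achieved by: J1, J2, J4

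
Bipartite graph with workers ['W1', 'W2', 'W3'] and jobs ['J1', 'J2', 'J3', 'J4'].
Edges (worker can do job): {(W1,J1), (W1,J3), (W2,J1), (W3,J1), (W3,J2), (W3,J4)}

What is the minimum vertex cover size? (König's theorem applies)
Minimum vertex cover size = 3

By König's theorem: in bipartite graphs,
min vertex cover = max matching = 3

Maximum matching has size 3, so minimum vertex cover also has size 3.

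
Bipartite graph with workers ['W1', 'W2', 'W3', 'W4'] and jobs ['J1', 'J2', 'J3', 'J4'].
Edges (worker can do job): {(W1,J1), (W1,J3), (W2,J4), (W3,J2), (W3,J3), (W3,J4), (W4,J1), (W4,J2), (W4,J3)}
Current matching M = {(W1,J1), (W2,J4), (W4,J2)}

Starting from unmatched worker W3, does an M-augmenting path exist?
Yes: W3 → J3

An M-augmenting path alternates non-matching / matching edges, starting and ending at unmatched vertices.
Path: W3 → J3
(J3 is unmatched in M, so the path is augmenting.)
Flipping edges along this path would increase |M| from 3 to 4.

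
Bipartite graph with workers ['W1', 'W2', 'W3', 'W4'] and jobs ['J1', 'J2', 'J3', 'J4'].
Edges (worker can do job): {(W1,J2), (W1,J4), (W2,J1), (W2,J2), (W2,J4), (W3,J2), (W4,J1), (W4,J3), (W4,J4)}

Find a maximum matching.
Matching: {(W1,J4), (W2,J1), (W3,J2), (W4,J3)}

Maximum matching (size 4):
  W1 → J4
  W2 → J1
  W3 → J2
  W4 → J3

Each worker is assigned to at most one job, and each job to at most one worker.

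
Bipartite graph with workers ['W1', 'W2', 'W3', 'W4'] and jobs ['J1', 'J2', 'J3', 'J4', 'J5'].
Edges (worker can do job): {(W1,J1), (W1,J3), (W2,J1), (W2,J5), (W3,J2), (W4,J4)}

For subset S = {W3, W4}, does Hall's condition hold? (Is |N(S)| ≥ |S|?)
Yes: |N(S)| = 2, |S| = 2

Subset S = {W3, W4}
Neighbors N(S) = {J2, J4}

|N(S)| = 2, |S| = 2
Hall's condition: |N(S)| ≥ |S| is satisfied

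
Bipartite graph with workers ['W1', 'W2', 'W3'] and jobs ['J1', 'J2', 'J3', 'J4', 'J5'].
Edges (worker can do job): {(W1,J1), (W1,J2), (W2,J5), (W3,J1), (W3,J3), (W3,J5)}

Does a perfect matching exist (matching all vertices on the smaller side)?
Yes, perfect matching exists (size 3)

Perfect matching: {(W1,J1), (W2,J5), (W3,J3)}
All 3 vertices on the smaller side are matched.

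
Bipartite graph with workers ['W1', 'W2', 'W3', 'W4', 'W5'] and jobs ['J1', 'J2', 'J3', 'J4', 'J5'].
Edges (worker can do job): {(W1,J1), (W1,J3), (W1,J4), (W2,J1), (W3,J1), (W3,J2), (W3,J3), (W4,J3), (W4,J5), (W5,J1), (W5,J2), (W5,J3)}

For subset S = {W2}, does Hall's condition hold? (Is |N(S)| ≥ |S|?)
Yes: |N(S)| = 1, |S| = 1

Subset S = {W2}
Neighbors N(S) = {J1}

|N(S)| = 1, |S| = 1
Hall's condition: |N(S)| ≥ |S| is satisfied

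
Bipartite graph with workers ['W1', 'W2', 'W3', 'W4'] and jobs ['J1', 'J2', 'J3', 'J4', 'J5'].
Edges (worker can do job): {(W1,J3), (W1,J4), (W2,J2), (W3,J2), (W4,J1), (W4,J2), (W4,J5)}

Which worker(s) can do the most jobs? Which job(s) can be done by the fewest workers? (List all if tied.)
Most versatile: W4 (3 jobs); Least covered: J1, J3, J4, J5 (1 workers)

Worker degrees (jobs they can do): W1:2, W2:1, W3:1, W4:3
Job degrees (workers who can do it): J1:1, J2:3, J3:1, J4:1, J5:1

Maximum worker degree is 3, achieved by: W4
Minimum job degree is 1, achieved by: J1, J3, J4, J5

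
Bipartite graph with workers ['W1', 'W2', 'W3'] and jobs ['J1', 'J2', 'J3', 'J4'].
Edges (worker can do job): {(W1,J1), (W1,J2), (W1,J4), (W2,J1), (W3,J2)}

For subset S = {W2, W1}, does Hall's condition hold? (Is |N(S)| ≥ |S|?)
Yes: |N(S)| = 3, |S| = 2

Subset S = {W2, W1}
Neighbors N(S) = {J1, J2, J4}

|N(S)| = 3, |S| = 2
Hall's condition: |N(S)| ≥ |S| is satisfied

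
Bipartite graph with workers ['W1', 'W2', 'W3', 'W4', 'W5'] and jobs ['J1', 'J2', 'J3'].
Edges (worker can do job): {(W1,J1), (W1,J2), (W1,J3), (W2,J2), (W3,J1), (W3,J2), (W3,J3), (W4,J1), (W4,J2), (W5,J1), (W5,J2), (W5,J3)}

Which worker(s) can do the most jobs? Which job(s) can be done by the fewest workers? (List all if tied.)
Most versatile: W1, W3, W5 (3 jobs); Least covered: J3 (3 workers)

Worker degrees (jobs they can do): W1:3, W2:1, W3:3, W4:2, W5:3
Job degrees (workers who can do it): J1:4, J2:5, J3:3

Maximum worker degree is 3, achieved by: W1, W3, W5
Minimum job degree is 3, achieved by: J3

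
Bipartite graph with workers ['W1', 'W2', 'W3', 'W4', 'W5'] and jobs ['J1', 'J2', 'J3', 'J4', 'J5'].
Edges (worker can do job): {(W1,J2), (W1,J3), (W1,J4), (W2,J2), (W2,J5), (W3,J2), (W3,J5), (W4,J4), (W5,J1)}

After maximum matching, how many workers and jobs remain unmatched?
Unmatched: 0 workers, 0 jobs

Maximum matching size: 5
Workers: 5 total, 5 matched, 0 unmatched
Jobs: 5 total, 5 matched, 0 unmatched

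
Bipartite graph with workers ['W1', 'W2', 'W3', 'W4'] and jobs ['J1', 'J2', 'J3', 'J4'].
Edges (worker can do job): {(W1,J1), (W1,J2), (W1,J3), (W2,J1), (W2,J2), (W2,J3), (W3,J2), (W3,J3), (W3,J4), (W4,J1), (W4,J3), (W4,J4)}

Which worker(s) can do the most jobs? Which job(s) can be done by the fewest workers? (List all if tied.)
Most versatile: W1, W2, W3, W4 (3 jobs); Least covered: J4 (2 workers)

Worker degrees (jobs they can do): W1:3, W2:3, W3:3, W4:3
Job degrees (workers who can do it): J1:3, J2:3, J3:4, J4:2

Maximum worker degree is 3, achieved by: W1, W2, W3, W4
Minimum job degree is 2, achieved by: J4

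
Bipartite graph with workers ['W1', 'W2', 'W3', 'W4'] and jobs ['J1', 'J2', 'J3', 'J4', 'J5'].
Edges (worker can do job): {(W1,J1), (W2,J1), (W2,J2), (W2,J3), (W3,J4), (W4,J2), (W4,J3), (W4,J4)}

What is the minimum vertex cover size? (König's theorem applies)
Minimum vertex cover size = 4

By König's theorem: in bipartite graphs,
min vertex cover = max matching = 4

Maximum matching has size 4, so minimum vertex cover also has size 4.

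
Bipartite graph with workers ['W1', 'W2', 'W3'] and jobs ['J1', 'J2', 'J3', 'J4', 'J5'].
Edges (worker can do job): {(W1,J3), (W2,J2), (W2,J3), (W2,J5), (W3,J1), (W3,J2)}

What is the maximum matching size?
Maximum matching size = 3

Maximum matching: {(W1,J3), (W2,J5), (W3,J1)}
Size: 3

This assigns 3 workers to 3 distinct jobs.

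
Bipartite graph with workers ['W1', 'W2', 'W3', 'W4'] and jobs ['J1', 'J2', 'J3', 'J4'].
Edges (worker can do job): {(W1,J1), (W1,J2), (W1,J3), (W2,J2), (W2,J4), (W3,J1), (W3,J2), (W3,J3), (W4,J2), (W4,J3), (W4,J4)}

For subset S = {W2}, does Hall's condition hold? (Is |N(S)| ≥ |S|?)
Yes: |N(S)| = 2, |S| = 1

Subset S = {W2}
Neighbors N(S) = {J2, J4}

|N(S)| = 2, |S| = 1
Hall's condition: |N(S)| ≥ |S| is satisfied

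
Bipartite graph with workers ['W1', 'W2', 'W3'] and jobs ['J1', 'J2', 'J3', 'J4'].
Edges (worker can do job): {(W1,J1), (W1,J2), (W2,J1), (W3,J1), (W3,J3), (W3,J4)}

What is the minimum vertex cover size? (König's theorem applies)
Minimum vertex cover size = 3

By König's theorem: in bipartite graphs,
min vertex cover = max matching = 3

Maximum matching has size 3, so minimum vertex cover also has size 3.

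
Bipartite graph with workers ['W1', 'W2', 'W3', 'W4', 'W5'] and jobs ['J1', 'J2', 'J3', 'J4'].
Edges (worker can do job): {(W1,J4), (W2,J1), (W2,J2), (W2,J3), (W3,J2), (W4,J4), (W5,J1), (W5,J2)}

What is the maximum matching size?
Maximum matching size = 4

Maximum matching: {(W2,J3), (W3,J2), (W4,J4), (W5,J1)}
Size: 4

This assigns 4 workers to 4 distinct jobs.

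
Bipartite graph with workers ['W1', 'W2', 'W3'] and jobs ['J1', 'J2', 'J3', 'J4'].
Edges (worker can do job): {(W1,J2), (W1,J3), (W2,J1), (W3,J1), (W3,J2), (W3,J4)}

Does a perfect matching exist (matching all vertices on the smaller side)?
Yes, perfect matching exists (size 3)

Perfect matching: {(W1,J2), (W2,J1), (W3,J4)}
All 3 vertices on the smaller side are matched.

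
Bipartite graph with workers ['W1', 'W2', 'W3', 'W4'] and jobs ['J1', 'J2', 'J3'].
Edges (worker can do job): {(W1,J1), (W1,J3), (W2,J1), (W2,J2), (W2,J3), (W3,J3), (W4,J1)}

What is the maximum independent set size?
Maximum independent set = 4

By König's theorem:
- Min vertex cover = Max matching = 3
- Max independent set = Total vertices - Min vertex cover
- Max independent set = 7 - 3 = 4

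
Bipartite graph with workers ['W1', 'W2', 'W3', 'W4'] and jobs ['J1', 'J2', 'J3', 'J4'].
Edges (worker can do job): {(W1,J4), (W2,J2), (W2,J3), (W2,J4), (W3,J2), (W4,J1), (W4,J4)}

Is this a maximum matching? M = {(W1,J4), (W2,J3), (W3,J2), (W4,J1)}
Yes, size 4 is maximum

Proposed matching has size 4.
Maximum matching size for this graph: 4.

This is a maximum matching.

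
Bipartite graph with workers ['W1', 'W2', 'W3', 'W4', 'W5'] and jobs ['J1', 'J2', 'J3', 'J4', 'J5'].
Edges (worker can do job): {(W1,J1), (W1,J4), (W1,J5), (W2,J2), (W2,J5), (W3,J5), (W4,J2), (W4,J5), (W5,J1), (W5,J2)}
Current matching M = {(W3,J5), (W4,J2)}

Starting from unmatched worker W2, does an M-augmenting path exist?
No augmenting path from W2

Alternating search from W2 reaches jobs: {J2, J5}.
Every reachable job is already matched in M, and following those matched edges back to workers exposes no further unvisited jobs.
No M-augmenting path from W2 exists.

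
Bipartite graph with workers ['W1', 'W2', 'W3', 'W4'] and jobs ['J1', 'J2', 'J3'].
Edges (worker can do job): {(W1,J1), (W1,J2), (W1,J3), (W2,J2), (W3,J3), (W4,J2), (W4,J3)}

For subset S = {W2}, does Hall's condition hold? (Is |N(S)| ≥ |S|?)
Yes: |N(S)| = 1, |S| = 1

Subset S = {W2}
Neighbors N(S) = {J2}

|N(S)| = 1, |S| = 1
Hall's condition: |N(S)| ≥ |S| is satisfied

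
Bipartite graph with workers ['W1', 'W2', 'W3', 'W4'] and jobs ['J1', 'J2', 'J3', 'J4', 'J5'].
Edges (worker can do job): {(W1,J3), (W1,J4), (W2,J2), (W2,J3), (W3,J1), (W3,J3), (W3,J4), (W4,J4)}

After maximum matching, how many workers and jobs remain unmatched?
Unmatched: 0 workers, 1 jobs

Maximum matching size: 4
Workers: 4 total, 4 matched, 0 unmatched
Jobs: 5 total, 4 matched, 1 unmatched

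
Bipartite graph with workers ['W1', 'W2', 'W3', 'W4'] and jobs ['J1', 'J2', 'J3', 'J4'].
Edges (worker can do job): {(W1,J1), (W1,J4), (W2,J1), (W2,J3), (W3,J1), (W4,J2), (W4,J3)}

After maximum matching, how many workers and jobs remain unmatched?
Unmatched: 0 workers, 0 jobs

Maximum matching size: 4
Workers: 4 total, 4 matched, 0 unmatched
Jobs: 4 total, 4 matched, 0 unmatched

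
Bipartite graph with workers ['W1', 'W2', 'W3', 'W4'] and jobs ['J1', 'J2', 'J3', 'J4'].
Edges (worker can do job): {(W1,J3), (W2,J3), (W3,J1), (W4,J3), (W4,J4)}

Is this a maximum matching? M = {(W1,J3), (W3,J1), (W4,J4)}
Yes, size 3 is maximum

Proposed matching has size 3.
Maximum matching size for this graph: 3.

This is a maximum matching.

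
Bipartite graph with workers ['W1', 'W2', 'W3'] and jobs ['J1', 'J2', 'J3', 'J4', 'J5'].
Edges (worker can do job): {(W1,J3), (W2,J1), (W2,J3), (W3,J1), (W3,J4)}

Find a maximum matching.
Matching: {(W1,J3), (W2,J1), (W3,J4)}

Maximum matching (size 3):
  W1 → J3
  W2 → J1
  W3 → J4

Each worker is assigned to at most one job, and each job to at most one worker.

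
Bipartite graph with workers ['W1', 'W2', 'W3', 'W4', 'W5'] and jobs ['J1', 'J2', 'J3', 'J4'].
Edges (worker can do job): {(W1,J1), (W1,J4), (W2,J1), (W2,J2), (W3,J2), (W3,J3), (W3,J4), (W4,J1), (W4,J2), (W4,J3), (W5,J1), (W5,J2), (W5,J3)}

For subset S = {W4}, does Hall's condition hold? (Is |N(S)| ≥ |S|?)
Yes: |N(S)| = 3, |S| = 1

Subset S = {W4}
Neighbors N(S) = {J1, J2, J3}

|N(S)| = 3, |S| = 1
Hall's condition: |N(S)| ≥ |S| is satisfied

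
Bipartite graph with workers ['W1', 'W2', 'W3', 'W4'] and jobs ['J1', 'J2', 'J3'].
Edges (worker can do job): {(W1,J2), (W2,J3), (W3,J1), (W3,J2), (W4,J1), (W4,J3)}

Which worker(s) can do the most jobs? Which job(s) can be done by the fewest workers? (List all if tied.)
Most versatile: W3, W4 (2 jobs); Least covered: J1, J2, J3 (2 workers)

Worker degrees (jobs they can do): W1:1, W2:1, W3:2, W4:2
Job degrees (workers who can do it): J1:2, J2:2, J3:2

Maximum worker degree is 2, achieved by: W3, W4
Minimum job degree is 2, achieved by: J1, J2, J3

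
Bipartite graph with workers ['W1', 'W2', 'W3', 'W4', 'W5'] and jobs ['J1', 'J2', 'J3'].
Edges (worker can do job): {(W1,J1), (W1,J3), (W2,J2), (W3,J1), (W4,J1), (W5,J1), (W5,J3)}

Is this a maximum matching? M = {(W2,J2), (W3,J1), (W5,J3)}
Yes, size 3 is maximum

Proposed matching has size 3.
Maximum matching size for this graph: 3.

This is a maximum matching.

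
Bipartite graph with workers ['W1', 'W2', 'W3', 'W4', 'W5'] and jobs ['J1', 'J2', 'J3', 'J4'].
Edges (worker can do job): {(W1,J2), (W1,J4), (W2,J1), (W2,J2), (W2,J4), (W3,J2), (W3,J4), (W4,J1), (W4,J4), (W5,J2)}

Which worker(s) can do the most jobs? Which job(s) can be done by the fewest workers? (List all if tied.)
Most versatile: W2 (3 jobs); Least covered: J3 (0 workers)

Worker degrees (jobs they can do): W1:2, W2:3, W3:2, W4:2, W5:1
Job degrees (workers who can do it): J1:2, J2:4, J3:0, J4:4

Maximum worker degree is 3, achieved by: W2
Minimum job degree is 0, achieved by: J3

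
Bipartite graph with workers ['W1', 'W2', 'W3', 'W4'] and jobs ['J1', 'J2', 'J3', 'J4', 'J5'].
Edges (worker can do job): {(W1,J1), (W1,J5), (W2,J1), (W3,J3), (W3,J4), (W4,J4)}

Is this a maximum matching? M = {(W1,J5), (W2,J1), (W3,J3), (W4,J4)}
Yes, size 4 is maximum

Proposed matching has size 4.
Maximum matching size for this graph: 4.

This is a maximum matching.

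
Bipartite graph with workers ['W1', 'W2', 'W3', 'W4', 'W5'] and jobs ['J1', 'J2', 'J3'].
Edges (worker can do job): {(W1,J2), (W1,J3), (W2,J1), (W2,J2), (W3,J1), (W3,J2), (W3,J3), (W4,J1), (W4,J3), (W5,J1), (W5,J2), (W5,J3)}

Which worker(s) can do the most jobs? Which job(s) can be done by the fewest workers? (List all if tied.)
Most versatile: W3, W5 (3 jobs); Least covered: J1, J2, J3 (4 workers)

Worker degrees (jobs they can do): W1:2, W2:2, W3:3, W4:2, W5:3
Job degrees (workers who can do it): J1:4, J2:4, J3:4

Maximum worker degree is 3, achieved by: W3, W5
Minimum job degree is 4, achieved by: J1, J2, J3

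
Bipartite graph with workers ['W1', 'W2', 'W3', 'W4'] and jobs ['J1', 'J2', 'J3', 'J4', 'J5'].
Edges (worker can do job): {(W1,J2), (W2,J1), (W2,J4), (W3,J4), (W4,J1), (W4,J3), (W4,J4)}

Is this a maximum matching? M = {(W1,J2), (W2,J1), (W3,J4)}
No, size 3 is not maximum

Proposed matching has size 3.
Maximum matching size for this graph: 4.

This is NOT maximum - can be improved to size 4.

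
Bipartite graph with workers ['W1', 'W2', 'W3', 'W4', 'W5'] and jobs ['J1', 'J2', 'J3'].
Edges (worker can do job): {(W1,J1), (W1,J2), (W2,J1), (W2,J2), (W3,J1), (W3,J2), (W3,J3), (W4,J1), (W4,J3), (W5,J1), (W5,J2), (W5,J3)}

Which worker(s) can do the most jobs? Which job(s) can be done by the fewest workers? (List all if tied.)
Most versatile: W3, W5 (3 jobs); Least covered: J3 (3 workers)

Worker degrees (jobs they can do): W1:2, W2:2, W3:3, W4:2, W5:3
Job degrees (workers who can do it): J1:5, J2:4, J3:3

Maximum worker degree is 3, achieved by: W3, W5
Minimum job degree is 3, achieved by: J3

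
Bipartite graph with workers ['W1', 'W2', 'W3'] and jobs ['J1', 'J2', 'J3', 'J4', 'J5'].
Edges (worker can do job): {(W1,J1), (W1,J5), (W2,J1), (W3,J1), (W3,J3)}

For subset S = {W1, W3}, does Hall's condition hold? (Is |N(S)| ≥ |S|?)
Yes: |N(S)| = 3, |S| = 2

Subset S = {W1, W3}
Neighbors N(S) = {J1, J3, J5}

|N(S)| = 3, |S| = 2
Hall's condition: |N(S)| ≥ |S| is satisfied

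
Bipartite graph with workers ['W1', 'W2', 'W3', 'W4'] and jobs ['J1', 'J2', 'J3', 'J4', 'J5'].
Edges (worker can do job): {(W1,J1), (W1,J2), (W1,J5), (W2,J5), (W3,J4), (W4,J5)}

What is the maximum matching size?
Maximum matching size = 3

Maximum matching: {(W1,J1), (W3,J4), (W4,J5)}
Size: 3

This assigns 3 workers to 3 distinct jobs.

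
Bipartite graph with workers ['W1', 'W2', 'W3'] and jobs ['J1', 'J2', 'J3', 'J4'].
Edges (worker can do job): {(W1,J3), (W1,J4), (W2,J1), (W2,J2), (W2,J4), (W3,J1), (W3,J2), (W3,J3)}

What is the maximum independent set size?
Maximum independent set = 4

By König's theorem:
- Min vertex cover = Max matching = 3
- Max independent set = Total vertices - Min vertex cover
- Max independent set = 7 - 3 = 4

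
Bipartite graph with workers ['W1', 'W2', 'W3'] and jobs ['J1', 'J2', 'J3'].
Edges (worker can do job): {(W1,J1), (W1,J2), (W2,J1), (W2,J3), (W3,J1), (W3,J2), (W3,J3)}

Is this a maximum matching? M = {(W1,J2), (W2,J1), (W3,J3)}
Yes, size 3 is maximum

Proposed matching has size 3.
Maximum matching size for this graph: 3.

This is a maximum matching.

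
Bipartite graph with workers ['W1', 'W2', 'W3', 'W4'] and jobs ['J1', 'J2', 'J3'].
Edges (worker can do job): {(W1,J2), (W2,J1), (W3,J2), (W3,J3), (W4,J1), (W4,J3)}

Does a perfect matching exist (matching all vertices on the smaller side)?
Yes, perfect matching exists (size 3)

Perfect matching: {(W2,J1), (W3,J2), (W4,J3)}
All 3 vertices on the smaller side are matched.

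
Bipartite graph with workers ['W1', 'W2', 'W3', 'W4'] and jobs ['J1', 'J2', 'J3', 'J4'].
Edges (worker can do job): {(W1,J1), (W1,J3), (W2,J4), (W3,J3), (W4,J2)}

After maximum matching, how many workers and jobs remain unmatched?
Unmatched: 0 workers, 0 jobs

Maximum matching size: 4
Workers: 4 total, 4 matched, 0 unmatched
Jobs: 4 total, 4 matched, 0 unmatched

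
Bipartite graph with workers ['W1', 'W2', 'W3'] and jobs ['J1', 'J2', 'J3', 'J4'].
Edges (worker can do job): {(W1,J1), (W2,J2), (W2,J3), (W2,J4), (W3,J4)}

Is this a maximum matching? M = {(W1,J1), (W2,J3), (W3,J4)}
Yes, size 3 is maximum

Proposed matching has size 3.
Maximum matching size for this graph: 3.

This is a maximum matching.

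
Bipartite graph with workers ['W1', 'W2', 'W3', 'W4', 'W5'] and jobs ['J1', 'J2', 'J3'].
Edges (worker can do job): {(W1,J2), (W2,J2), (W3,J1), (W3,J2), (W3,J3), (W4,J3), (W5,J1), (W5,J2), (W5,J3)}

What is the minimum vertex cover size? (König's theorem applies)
Minimum vertex cover size = 3

By König's theorem: in bipartite graphs,
min vertex cover = max matching = 3

Maximum matching has size 3, so minimum vertex cover also has size 3.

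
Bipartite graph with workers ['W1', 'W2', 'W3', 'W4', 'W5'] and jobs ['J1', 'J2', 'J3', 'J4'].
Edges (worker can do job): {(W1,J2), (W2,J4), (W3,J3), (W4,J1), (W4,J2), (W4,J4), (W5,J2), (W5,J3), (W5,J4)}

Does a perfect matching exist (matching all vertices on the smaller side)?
Yes, perfect matching exists (size 4)

Perfect matching: {(W1,J2), (W3,J3), (W4,J1), (W5,J4)}
All 4 vertices on the smaller side are matched.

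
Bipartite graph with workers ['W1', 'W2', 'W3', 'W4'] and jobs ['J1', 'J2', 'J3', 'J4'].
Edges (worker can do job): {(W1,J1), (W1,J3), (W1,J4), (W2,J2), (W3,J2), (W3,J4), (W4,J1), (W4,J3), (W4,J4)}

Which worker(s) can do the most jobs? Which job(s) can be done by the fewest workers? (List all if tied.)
Most versatile: W1, W4 (3 jobs); Least covered: J1, J2, J3 (2 workers)

Worker degrees (jobs they can do): W1:3, W2:1, W3:2, W4:3
Job degrees (workers who can do it): J1:2, J2:2, J3:2, J4:3

Maximum worker degree is 3, achieved by: W1, W4
Minimum job degree is 2, achieved by: J1, J2, J3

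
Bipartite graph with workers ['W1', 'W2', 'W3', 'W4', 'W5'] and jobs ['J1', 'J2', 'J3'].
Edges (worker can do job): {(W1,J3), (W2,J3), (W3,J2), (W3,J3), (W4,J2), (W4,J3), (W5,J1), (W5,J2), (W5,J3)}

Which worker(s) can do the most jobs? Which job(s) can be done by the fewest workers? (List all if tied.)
Most versatile: W5 (3 jobs); Least covered: J1 (1 workers)

Worker degrees (jobs they can do): W1:1, W2:1, W3:2, W4:2, W5:3
Job degrees (workers who can do it): J1:1, J2:3, J3:5

Maximum worker degree is 3, achieved by: W5
Minimum job degree is 1, achieved by: J1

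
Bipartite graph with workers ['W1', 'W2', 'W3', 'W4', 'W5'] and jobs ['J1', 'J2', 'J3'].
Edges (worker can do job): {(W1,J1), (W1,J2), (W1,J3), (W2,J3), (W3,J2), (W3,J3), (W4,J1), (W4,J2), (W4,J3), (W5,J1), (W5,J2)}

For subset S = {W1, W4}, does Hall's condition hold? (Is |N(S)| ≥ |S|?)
Yes: |N(S)| = 3, |S| = 2

Subset S = {W1, W4}
Neighbors N(S) = {J1, J2, J3}

|N(S)| = 3, |S| = 2
Hall's condition: |N(S)| ≥ |S| is satisfied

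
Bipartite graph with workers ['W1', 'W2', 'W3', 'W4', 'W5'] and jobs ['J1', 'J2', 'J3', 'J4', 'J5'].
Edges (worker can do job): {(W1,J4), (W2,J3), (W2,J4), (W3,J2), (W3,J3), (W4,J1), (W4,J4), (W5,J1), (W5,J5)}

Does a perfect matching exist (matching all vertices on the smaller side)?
Yes, perfect matching exists (size 5)

Perfect matching: {(W1,J4), (W2,J3), (W3,J2), (W4,J1), (W5,J5)}
All 5 vertices on the smaller side are matched.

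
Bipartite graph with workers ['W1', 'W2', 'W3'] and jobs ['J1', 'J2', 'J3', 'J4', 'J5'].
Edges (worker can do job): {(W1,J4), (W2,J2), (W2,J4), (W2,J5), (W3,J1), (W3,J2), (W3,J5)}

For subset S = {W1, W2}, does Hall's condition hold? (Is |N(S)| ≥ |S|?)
Yes: |N(S)| = 3, |S| = 2

Subset S = {W1, W2}
Neighbors N(S) = {J2, J4, J5}

|N(S)| = 3, |S| = 2
Hall's condition: |N(S)| ≥ |S| is satisfied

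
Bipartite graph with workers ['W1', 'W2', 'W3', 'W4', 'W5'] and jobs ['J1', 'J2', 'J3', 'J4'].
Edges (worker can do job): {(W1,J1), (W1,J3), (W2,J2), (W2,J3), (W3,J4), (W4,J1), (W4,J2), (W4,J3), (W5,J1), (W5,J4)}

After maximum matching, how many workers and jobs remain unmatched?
Unmatched: 1 workers, 0 jobs

Maximum matching size: 4
Workers: 5 total, 4 matched, 1 unmatched
Jobs: 4 total, 4 matched, 0 unmatched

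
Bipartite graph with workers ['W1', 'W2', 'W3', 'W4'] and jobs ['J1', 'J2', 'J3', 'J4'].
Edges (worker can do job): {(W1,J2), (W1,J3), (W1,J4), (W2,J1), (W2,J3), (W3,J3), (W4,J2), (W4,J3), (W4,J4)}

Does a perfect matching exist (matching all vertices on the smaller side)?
Yes, perfect matching exists (size 4)

Perfect matching: {(W1,J2), (W2,J1), (W3,J3), (W4,J4)}
All 4 vertices on the smaller side are matched.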